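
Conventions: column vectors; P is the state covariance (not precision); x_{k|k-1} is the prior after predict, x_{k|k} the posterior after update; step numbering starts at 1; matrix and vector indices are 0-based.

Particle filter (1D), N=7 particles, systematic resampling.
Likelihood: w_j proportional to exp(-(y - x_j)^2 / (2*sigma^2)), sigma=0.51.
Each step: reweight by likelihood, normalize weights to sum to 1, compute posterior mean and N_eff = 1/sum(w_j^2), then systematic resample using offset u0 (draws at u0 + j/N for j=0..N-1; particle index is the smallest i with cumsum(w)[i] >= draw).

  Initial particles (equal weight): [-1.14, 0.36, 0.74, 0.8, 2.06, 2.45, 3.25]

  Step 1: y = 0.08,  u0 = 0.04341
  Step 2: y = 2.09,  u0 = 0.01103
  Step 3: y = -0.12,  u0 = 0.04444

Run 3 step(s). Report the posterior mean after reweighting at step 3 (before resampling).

step 1: w=[0.0333, 0.5001, 0.2517, 0.2146, 0.0003, 0.0000, 0.0000]  mean=0.5007  Neff=2.7730  idx=[1, 1, 1, 1, 2, 2, 3]
step 2: w=[0.0279, 0.0279, 0.0279, 0.0279, 0.2647, 0.2647, 0.3589]  mean=0.7191  Neff=3.6750  idx=[0, 4, 4, 5, 5, 6, 6]
step 3: w=[0.3210, 0.1206, 0.1206, 0.1206, 0.1206, 0.0982, 0.0982]  mean=0.6298  Neff=5.5383  idx=[0, 0, 1, 2, 3, 4, 5]

post_mean = 0.6298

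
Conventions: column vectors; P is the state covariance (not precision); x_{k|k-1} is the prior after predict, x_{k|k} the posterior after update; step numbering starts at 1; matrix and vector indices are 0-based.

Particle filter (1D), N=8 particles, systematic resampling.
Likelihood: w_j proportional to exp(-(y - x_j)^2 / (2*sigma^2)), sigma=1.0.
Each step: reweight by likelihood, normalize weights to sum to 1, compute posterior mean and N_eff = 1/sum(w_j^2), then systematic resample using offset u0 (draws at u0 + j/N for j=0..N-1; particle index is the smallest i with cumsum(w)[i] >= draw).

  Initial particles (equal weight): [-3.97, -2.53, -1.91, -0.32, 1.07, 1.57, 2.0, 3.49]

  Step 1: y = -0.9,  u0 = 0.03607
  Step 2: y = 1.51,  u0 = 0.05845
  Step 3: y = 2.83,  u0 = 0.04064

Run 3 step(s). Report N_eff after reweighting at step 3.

step 1: w=[0.0047, 0.1376, 0.3119, 0.4389, 0.0746, 0.0246, 0.0077, 0.0000]  mean=-0.9686  Neff=3.1736  idx=[1, 2, 2, 2, 3, 3, 3, 4]
step 2: w=[0.0002, 0.0020, 0.0020, 0.0020, 0.1267, 0.1267, 0.1267, 0.6138]  mean=0.5234  Neff=2.3534  idx=[4, 5, 6, 7, 7, 7, 7, 7]
step 3: w=[0.0065, 0.0065, 0.0065, 0.1961, 0.1961, 0.1961, 0.1961, 0.1961]  mean=1.0430  Neff=5.1963  idx=[3, 3, 4, 5, 5, 6, 6, 7]

N_eff = 5.1963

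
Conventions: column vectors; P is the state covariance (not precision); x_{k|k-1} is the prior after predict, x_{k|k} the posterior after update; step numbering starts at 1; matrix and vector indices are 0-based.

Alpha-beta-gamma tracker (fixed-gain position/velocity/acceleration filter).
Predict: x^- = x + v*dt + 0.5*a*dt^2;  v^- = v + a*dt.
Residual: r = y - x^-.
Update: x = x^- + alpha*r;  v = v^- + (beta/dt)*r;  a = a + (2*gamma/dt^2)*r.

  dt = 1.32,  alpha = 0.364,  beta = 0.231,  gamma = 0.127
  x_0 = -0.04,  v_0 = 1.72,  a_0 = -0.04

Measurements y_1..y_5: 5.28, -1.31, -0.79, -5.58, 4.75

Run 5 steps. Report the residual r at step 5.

step 1: x_pred=2.1956  r=3.0844  x^+=3.3183  v^+=2.2070  a^+=0.4096
step 2: x_pred=6.5884  r=-7.8984  x^+=3.7134  v^+=1.3655  a^+=-0.7418
step 3: x_pred=4.8696  r=-5.6596  x^+=2.8095  v^+=-0.6041  a^+=-1.5668
step 4: x_pred=0.6472  r=-6.2272  x^+=-1.6195  v^+=-3.7620  a^+=-2.4746
step 5: x_pred=-8.7412  r=13.4912  x^+=-3.8304  v^+=-4.6674  a^+=-0.5079

resid = 13.4912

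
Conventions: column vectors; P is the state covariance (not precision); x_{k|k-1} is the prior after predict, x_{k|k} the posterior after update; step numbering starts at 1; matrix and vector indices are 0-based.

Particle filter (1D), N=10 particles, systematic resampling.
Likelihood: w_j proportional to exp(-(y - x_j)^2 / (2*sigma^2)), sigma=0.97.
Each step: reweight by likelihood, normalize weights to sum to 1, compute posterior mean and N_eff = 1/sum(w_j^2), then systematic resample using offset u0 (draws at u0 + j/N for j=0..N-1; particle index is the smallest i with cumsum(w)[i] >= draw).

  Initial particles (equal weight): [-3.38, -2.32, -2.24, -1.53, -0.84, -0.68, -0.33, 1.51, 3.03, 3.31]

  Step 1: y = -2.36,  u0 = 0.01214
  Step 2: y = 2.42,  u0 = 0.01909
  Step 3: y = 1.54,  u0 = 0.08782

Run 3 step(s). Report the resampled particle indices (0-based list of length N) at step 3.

resampled_idx = [2, 3, 4, 4, 5, 6, 7, 8, 9, 9]

step 1: w=[0.1479, 0.2569, 0.2552, 0.1783, 0.0753, 0.0574, 0.0288, 0.0001, 0.0000, 0.0000]  mean=-2.0523  Neff=5.1380  idx=[0, 0, 1, 1, 2, 2, 2, 3, 3, 4]
step 2: w=[0.0000, 0.0000, 0.0016, 0.0016, 0.0024, 0.0024, 0.0024, 0.0616, 0.0616, 0.8664]  mean=-0.9398  Neff=1.3188  idx=[7, 8, 9, 9, 9, 9, 9, 9, 9, 9]
step 3: w=[0.0164, 0.0164, 0.1209, 0.1209, 0.1209, 0.1209, 0.1209, 0.1209, 0.1209, 0.1209]  mean=-0.8626  Neff=8.5123  idx=[2, 3, 4, 4, 5, 6, 7, 8, 9, 9]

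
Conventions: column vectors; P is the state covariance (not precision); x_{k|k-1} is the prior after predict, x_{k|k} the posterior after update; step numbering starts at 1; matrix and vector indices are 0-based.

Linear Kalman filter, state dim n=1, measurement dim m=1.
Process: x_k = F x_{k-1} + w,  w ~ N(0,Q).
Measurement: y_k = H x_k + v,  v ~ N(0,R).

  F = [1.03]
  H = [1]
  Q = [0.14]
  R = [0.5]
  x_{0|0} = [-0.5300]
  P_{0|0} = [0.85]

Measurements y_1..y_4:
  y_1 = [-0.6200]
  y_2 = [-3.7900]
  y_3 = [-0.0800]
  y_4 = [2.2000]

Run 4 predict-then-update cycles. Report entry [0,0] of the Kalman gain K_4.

step 1: x^-=[-0.5459]  P^-=[1.0418]  S=[1.5418]  K=[0.6757]  nu=[-0.0741]  x^+=[-0.5960]  P^+=[0.3378]
step 2: x^-=[-0.6138]  P^-=[0.4984]  S=[0.9984]  K=[0.4992]  nu=[-3.1762]  x^+=[-2.1994]  P^+=[0.2496]
step 3: x^-=[-2.2654]  P^-=[0.4048]  S=[0.9048]  K=[0.4474]  nu=[2.1854]  x^+=[-1.2877]  P^+=[0.2237]
step 4: x^-=[-1.3263]  P^-=[0.3773]  S=[0.8773]  K=[0.4301]  nu=[3.5263]  x^+=[0.1903]  P^+=[0.2150]

K[0,0] = 0.4301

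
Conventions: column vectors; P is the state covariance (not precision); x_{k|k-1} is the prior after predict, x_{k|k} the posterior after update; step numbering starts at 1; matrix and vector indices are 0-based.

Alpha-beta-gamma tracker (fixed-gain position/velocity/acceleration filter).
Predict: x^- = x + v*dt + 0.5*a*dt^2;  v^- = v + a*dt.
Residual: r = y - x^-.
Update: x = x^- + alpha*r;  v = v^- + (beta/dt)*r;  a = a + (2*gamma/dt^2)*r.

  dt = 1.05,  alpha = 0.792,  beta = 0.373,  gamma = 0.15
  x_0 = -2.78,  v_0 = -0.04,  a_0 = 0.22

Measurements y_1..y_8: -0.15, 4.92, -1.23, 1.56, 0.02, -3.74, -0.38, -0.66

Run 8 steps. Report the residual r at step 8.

resid = 4.5455

step 1: x_pred=-2.7007  r=2.5507  x^+=-0.6806  v^+=1.0971  a^+=0.9141
step 2: x_pred=0.9753  r=3.9447  x^+=4.0995  v^+=3.4582  a^+=1.9875
step 3: x_pred=8.8262  r=-10.0562  x^+=0.8617  v^+=1.9727  a^+=-0.7489
step 4: x_pred=2.5202  r=-0.9602  x^+=1.7597  v^+=0.8452  a^+=-1.0102
step 5: x_pred=2.0903  r=-2.0703  x^+=0.4506  v^+=-0.9509  a^+=-1.5735
step 6: x_pred=-1.4153  r=-2.3247  x^+=-3.2565  v^+=-3.4290  a^+=-2.2061
step 7: x_pred=-8.0730  r=7.6930  x^+=-1.9801  v^+=-3.0126  a^+=-0.1128
step 8: x_pred=-5.2055  r=4.5455  x^+=-1.6055  v^+=-1.5163  a^+=1.1241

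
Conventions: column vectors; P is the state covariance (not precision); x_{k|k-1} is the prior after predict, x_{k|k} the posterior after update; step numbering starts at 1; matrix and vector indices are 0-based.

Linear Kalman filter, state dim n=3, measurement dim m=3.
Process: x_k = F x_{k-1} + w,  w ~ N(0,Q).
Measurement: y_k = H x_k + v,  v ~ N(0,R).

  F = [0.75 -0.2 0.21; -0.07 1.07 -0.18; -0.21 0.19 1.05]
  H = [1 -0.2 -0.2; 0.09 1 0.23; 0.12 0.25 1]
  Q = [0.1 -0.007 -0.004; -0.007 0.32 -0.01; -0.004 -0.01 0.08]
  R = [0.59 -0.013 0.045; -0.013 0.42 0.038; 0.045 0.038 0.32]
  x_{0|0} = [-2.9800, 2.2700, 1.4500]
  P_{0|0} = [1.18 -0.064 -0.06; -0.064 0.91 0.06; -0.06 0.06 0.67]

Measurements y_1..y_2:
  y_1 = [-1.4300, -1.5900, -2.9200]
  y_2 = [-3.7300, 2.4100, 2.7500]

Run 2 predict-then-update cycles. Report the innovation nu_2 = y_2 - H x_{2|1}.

step 1: x^-=[-2.3845, 2.3765, 2.5796]  P^-=[0.8250 -0.3166 -0.1433; -0.3166 1.3743 0.1485; -0.1433 0.1485 0.9591]  S=[1.7042 -0.6356 -0.3651; -0.6356 1.8571 0.7061; -0.3651 0.7061 1.3977]  K=[0.5571 0.0256 0.0443; -0.1063 0.7349 -0.0742; -0.1023 -0.1230 0.7359]  nu=[1.9457, -4.3452, -5.8076]  x^+=[-1.6686, -0.5928, -1.3585]  P^+=[0.3266 -0.0259 0.0075; -0.0259 0.3278 -0.0794; 0.0075 -0.0794 0.2452]
step 2: x^-=[-1.4182, -0.2730, -1.1886]  P^-=[0.3245 -0.1466 0.0004; -0.1466 0.7395 -0.0655; 0.0004 -0.0655 0.3436]  S=[1.0110 -0.2753 -0.0381; -0.2753 1.1238 0.2153; -0.0381 0.2153 0.6730]  K=[0.3439 -0.0262 0.0319; -0.1128 0.6152 -0.0520; -0.0630 -0.1021 0.5154]  nu=[-2.6041, 3.0840, 4.1771]  x^+=[-2.2614, 1.7011, 0.8131]  P^+=[0.1997 -0.0344 0.0093; -0.0344 0.2755 -0.0631; 0.0093 -0.0631 0.1728]

innov = [-2.6041, 3.0840, 4.1771]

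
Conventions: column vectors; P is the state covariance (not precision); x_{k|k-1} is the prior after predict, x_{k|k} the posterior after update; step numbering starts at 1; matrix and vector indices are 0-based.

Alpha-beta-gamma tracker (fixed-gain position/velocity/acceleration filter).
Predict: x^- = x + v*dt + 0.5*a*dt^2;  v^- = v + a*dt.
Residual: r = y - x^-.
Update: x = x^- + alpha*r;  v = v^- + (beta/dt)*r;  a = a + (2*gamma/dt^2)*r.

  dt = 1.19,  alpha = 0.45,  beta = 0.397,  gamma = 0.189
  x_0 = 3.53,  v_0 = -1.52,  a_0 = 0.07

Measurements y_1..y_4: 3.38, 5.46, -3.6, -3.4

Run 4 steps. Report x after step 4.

x_post = -1.3558

step 1: x_pred=1.7708  r=1.6092  x^+=2.4949  v^+=-0.8998  a^+=0.4996
step 2: x_pred=1.7778  r=3.6822  x^+=3.4348  v^+=0.9231  a^+=1.4824
step 3: x_pred=5.5829  r=-9.1829  x^+=1.4506  v^+=-0.3764  a^+=-0.9688
step 4: x_pred=0.3168  r=-3.7168  x^+=-1.3558  v^+=-2.7692  a^+=-1.9609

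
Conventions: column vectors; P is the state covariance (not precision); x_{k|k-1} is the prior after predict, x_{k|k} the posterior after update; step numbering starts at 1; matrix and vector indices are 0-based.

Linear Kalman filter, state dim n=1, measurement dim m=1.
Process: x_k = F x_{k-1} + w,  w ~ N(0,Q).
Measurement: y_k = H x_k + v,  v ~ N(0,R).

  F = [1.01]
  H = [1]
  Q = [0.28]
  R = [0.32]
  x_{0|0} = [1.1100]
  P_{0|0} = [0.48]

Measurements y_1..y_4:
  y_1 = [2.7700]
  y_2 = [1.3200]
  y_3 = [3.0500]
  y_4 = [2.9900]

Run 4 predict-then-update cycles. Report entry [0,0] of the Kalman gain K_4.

step 1: x^-=[1.1211]  P^-=[0.7696]  S=[1.0896]  K=[0.7063]  nu=[1.6489]  x^+=[2.2858]  P^+=[0.2260]
step 2: x^-=[2.3086]  P^-=[0.5106]  S=[0.8306]  K=[0.6147]  nu=[-0.9886]  x^+=[1.7009]  P^+=[0.1967]
step 3: x^-=[1.7179]  P^-=[0.4807]  S=[0.8007]  K=[0.6003]  nu=[1.3321]  x^+=[2.5176]  P^+=[0.1921]
step 4: x^-=[2.5428]  P^-=[0.4760]  S=[0.7960]  K=[0.5980]  nu=[0.4472]  x^+=[2.8102]  P^+=[0.1914]

K[0,0] = 0.5980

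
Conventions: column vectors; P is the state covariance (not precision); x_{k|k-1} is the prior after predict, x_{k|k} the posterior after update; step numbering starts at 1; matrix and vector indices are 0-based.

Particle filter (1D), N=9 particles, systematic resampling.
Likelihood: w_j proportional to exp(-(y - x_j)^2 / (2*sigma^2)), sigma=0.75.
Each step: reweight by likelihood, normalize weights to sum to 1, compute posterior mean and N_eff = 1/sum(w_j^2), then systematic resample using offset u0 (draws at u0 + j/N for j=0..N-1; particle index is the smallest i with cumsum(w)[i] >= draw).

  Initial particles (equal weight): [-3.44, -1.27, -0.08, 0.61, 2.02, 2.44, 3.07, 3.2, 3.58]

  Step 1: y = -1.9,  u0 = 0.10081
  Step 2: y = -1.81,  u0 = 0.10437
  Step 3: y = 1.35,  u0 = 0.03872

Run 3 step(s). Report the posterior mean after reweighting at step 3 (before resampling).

post_mean = -0.1982

step 1: w=[0.1380, 0.7981, 0.0598, 0.0042, 0.0000, 0.0000, 0.0000, 0.0000, 0.0000]  mean=-1.4903  Neff=1.5162  idx=[0, 1, 1, 1, 1, 1, 1, 1, 2]
step 2: w=[0.0169, 0.1386, 0.1386, 0.1386, 0.1386, 0.1386, 0.1386, 0.1386, 0.0126]  mean=-1.2918  Neff=7.4075  idx=[1, 2, 3, 4, 4, 5, 6, 7, 8]
step 3: w=[0.0124, 0.0124, 0.0124, 0.0124, 0.0124, 0.0124, 0.0124, 0.0124, 0.9007]  mean=-0.1982  Neff=1.2309  idx=[3, 8, 8, 8, 8, 8, 8, 8, 8]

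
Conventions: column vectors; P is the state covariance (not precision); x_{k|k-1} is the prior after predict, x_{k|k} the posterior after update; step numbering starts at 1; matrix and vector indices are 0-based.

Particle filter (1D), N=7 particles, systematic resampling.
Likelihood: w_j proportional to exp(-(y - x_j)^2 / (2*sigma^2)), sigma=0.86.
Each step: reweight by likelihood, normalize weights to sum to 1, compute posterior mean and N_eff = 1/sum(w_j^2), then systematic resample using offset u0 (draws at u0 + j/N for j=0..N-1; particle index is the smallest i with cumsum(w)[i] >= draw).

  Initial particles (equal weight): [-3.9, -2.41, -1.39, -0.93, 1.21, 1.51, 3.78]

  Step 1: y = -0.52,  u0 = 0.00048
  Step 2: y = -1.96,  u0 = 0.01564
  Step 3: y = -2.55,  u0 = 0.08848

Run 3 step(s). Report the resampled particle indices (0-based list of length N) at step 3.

step 1: w=[0.0002, 0.0503, 0.3376, 0.5026, 0.0745, 0.0347, 0.0000]  mean=-0.9164  Neff=2.6603  idx=[1, 2, 2, 3, 3, 3, 3]
step 2: w=[0.1968, 0.1812, 0.1812, 0.1102, 0.1102, 0.1102, 0.1102]  mean=-1.3881  Neff=6.5365  idx=[0, 0, 1, 2, 3, 4, 5]
step 3: w=[0.3001, 0.3001, 0.1225, 0.1225, 0.0516, 0.0516, 0.0516]  mean=-1.9311  Neff=4.5838  idx=[0, 0, 1, 1, 2, 3, 5]

resampled_idx = [0, 0, 1, 1, 2, 3, 5]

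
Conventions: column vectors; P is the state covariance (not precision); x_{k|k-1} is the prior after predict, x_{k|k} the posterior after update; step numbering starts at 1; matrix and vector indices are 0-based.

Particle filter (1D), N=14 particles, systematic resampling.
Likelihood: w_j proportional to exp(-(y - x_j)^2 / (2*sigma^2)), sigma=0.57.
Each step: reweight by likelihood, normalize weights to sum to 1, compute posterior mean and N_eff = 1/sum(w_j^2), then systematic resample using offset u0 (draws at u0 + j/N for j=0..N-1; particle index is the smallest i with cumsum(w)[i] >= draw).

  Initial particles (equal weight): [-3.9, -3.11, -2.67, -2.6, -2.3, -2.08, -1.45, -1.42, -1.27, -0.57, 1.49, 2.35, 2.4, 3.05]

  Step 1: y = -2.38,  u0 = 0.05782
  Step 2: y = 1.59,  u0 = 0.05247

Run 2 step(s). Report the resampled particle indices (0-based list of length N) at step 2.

resampled_idx = [12, 12, 13, 13, 13, 13, 13, 13, 13, 13, 13, 13, 13, 13]

step 1: w=[0.0060, 0.0918, 0.1831, 0.1934, 0.2063, 0.1814, 0.0550, 0.0504, 0.0313, 0.0013, 0.0000, 0.0000, 0.0000, 0.0000]  mean=-2.3439  Neff=6.1960  idx=[1, 2, 2, 2, 3, 3, 4, 4, 4, 5, 5, 5, 6, 8]
step 2: w=[0.0000, 0.0000, 0.0000, 0.0000, 0.0000, 0.0000, 0.0000, 0.0000, 0.0000, 0.0002, 0.0002, 0.0002, 0.1631, 0.8361]  mean=-1.3000  Neff=1.3780  idx=[12, 12, 13, 13, 13, 13, 13, 13, 13, 13, 13, 13, 13, 13]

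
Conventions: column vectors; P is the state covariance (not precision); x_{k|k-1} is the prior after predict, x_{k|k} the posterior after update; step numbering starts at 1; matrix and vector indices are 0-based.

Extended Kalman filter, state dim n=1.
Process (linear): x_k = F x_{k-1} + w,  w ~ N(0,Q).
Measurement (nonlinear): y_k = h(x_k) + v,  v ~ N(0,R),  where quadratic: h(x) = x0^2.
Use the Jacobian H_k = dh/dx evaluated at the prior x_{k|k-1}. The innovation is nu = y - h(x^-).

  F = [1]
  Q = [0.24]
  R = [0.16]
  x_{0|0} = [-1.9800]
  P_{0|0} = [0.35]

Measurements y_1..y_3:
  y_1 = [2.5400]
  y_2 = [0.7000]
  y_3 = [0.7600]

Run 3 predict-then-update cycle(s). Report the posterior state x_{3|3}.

step 1: x^-=[-1.9800]  P^-=[0.5900]  H_jac=[-3.9600]  S=[9.4121]  K=[-0.2482]  nu=[-1.3804]  x^+=[-1.6373]  P^+=[0.0100]
step 2: x^-=[-1.6373]  P^-=[0.2500]  H_jac=[-3.2747]  S=[2.8412]  K=[-0.2882]  nu=[-1.9809]  x^+=[-1.0665]  P^+=[0.0141]
step 3: x^-=[-1.0665]  P^-=[0.2541]  H_jac=[-2.1330]  S=[1.3160]  K=[-0.4118]  nu=[-0.3774]  x^+=[-0.9111]  P^+=[0.0309]

x_post = [-0.9111]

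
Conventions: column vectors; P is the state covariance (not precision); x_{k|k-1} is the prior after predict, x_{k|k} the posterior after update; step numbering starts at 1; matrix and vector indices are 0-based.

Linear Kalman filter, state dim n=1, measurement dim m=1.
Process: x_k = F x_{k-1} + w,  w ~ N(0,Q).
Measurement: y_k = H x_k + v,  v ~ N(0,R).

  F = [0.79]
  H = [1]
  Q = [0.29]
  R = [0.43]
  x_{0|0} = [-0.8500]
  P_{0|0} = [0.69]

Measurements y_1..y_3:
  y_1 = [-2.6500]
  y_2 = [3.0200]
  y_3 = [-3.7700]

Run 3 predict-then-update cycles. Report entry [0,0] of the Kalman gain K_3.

K[0,0] = 0.4991

step 1: x^-=[-0.6715]  P^-=[0.7206]  S=[1.1506]  K=[0.6263]  nu=[-1.9785]  x^+=[-1.9106]  P^+=[0.2693]
step 2: x^-=[-1.5094]  P^-=[0.4581]  S=[0.8881]  K=[0.5158]  nu=[4.5294]  x^+=[0.8269]  P^+=[0.2218]
step 3: x^-=[0.6532]  P^-=[0.4284]  S=[0.8584]  K=[0.4991]  nu=[-4.4232]  x^+=[-1.5543]  P^+=[0.2146]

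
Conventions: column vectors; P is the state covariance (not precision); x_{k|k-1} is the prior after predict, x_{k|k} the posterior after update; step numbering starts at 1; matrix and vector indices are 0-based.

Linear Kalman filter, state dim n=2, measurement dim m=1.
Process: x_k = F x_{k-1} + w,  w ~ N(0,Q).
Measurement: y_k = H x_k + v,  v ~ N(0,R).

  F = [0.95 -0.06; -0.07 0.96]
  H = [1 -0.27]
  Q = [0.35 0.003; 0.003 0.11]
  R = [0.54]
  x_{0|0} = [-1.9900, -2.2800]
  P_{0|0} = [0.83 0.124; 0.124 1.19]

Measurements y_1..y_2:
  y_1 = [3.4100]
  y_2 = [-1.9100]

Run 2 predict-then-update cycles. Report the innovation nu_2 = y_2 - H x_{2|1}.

innov = [-3.9806]

step 1: x^-=[-1.7537, -2.0495]  P^-=[1.0892 -0.0071; -0.0071 1.1941]  S=[1.7201]  K=[0.6343; -0.1916]  nu=[4.6103]  x^+=[1.1708, -2.9327]  P^+=[0.3971 0.2019; 0.2019 1.1310]
step 2: x^-=[1.2883, -2.8974]  P^-=[0.6894 0.0964; 0.0964 1.1271]  S=[1.2595]  K=[0.5267; -0.1651]  nu=[-3.9806]  x^+=[-0.8083, -2.2404]  P^+=[0.3400 0.2059; 0.2059 1.0928]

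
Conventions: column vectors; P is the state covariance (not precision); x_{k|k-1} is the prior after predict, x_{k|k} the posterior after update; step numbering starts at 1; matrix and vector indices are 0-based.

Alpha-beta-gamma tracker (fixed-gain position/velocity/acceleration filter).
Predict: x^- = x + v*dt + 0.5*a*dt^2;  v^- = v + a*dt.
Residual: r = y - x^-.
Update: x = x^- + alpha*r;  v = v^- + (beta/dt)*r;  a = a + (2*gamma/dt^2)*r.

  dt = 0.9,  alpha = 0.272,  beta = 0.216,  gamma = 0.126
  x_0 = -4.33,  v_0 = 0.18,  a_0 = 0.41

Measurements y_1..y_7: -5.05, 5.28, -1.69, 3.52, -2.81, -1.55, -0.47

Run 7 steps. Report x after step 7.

x_post = 1.0675

step 1: x_pred=-4.0019  r=-1.0480  x^+=-4.2870  v^+=0.2975  a^+=0.0839
step 2: x_pred=-3.9853  r=9.2653  x^+=-1.4651  v^+=2.5967  a^+=2.9665
step 3: x_pred=2.0733  r=-3.7633  x^+=1.0497  v^+=4.3633  a^+=1.7957
step 4: x_pred=5.7039  r=-2.1839  x^+=5.1099  v^+=5.4553  a^+=1.1162
step 5: x_pred=10.4717  r=-13.2817  x^+=6.8591  v^+=3.2723  a^+=-3.0159
step 6: x_pred=8.5827  r=-10.1327  x^+=5.8266  v^+=-1.8738  a^+=-6.1683
step 7: x_pred=1.6420  r=-2.1120  x^+=1.0675  v^+=-7.9322  a^+=-6.8253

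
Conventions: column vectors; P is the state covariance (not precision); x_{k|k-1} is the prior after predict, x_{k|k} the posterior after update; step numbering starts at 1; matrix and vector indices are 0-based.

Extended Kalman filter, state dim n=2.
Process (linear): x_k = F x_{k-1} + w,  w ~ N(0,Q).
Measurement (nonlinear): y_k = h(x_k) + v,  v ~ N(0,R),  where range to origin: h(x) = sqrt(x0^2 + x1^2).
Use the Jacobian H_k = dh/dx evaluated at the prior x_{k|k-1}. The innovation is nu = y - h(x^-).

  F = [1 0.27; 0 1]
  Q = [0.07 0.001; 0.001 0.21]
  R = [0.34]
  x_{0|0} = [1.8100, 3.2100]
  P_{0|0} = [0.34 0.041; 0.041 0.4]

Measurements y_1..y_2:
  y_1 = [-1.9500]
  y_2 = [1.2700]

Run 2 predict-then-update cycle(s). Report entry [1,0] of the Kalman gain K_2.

K[1,0] = -0.3529

step 1: x^-=[2.6767, 3.2100]  P^-=[0.4613 0.1500; 0.1500 0.6100]  H_jac=[0.6404 0.7680]  S=[1.0366]  K=[0.3961; 0.5446]  nu=[-6.1296]  x^+=[0.2485, -0.1284]  P^+=[0.2986 -0.0736; -0.0736 0.3025]
step 2: x^-=[0.2138, -0.1284]  P^-=[0.3509 0.0090; 0.0090 0.5125]  H_jac=[0.8573 -0.5148]  S=[0.7258]  K=[0.4081; -0.3529]  nu=[1.0206]  x^+=[0.6303, -0.4885]  P^+=[0.2300 0.1136; 0.1136 0.4221]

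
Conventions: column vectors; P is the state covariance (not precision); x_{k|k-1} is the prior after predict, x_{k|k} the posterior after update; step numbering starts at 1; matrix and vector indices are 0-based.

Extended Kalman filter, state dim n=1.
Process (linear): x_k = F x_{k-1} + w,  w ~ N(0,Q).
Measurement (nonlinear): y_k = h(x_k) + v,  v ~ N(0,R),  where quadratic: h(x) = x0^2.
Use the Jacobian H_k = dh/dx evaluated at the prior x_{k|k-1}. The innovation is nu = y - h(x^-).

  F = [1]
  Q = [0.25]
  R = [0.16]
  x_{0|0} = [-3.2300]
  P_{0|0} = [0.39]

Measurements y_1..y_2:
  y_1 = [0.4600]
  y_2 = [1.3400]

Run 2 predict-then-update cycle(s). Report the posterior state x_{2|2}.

step 1: x^-=[-3.2300]  P^-=[0.6400]  H_jac=[-6.4600]  S=[26.8682]  K=[-0.1539]  nu=[-9.9729]  x^+=[-1.6954]  P^+=[0.0038]
step 2: x^-=[-1.6954]  P^-=[0.2538]  H_jac=[-3.3908]  S=[3.0782]  K=[-0.2796]  nu=[-1.5344]  x^+=[-1.2664]  P^+=[0.0132]

x_post = [-1.2664]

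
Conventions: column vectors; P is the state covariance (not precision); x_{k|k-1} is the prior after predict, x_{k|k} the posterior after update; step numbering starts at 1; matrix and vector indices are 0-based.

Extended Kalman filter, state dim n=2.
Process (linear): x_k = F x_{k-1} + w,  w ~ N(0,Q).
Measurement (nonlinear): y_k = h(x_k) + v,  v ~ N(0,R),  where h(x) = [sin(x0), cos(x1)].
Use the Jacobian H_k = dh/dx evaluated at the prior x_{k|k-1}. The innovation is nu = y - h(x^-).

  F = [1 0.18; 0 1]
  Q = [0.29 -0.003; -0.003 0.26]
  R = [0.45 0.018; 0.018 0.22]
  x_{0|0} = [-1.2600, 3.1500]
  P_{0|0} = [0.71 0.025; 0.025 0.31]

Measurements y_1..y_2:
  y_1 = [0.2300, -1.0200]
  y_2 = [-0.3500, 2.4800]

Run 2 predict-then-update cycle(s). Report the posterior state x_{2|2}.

step 1: x^-=[-0.6930, 3.1500]  P^-=[1.0190 0.0778; 0.0778 0.5700]  H_jac=[0.7693 0.0000; 0.0000 0.0084]  S=[1.0531 0.0185; 0.0185 0.2200]  K=[0.7455 -0.0597; 0.0565 0.0170]  nu=[0.8688, -0.0200]  x^+=[-0.0441, 3.1988]  P^+=[0.4346 0.0335; 0.0335 0.5665]
step 2: x^-=[0.5317, 3.1988]  P^-=[0.7550 0.1324; 0.1324 0.8265]  H_jac=[0.8620 0.0000; 0.0000 0.0572]  S=[1.0110 0.0245; 0.0245 0.2227]  K=[0.6446 -0.0370; 0.1081 0.2002]  nu=[-0.8570, 3.4784]  x^+=[-0.1495, 3.8026]  P^+=[0.3358 0.0606; 0.0606 0.8047]

x_post = [-0.1495, 3.8026]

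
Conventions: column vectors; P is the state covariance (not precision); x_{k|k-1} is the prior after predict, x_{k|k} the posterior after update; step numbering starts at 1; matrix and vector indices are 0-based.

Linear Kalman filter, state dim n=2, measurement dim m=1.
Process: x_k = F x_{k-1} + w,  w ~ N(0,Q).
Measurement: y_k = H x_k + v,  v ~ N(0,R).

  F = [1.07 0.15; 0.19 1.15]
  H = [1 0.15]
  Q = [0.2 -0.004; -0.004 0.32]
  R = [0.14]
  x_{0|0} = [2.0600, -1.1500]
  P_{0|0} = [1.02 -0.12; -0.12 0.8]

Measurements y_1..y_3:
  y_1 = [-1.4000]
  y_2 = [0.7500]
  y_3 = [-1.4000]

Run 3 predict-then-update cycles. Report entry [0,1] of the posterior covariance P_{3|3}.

P_post[0,1] = -0.1916

step 1: x^-=[2.0317, -0.9311]  P^-=[1.3473 0.1903; 0.1903 1.3624]  S=[1.5750]  K=[0.8735; 0.2506]  nu=[-3.2920]  x^+=[-0.8440, -1.7560]  P^+=[0.1455 -0.1544; -0.1544 1.2635]
step 2: x^-=[-1.1665, -2.1797]  P^-=[0.3454 0.0491; 0.0491 1.9287]  S=[0.5435]  K=[0.6490; 0.6226]  nu=[2.2434]  x^+=[0.2896, -0.7830]  P^+=[0.1164 -0.1705; -0.1705 1.7181]
step 3: x^-=[0.1924, -0.8454]  P^-=[0.3172 0.1013; 0.1013 2.5218]  S=[0.5444]  K=[0.6107; 0.8810]  nu=[-1.4656]  x^+=[-0.7026, -2.1366]  P^+=[0.1142 -0.1916; -0.1916 2.0993]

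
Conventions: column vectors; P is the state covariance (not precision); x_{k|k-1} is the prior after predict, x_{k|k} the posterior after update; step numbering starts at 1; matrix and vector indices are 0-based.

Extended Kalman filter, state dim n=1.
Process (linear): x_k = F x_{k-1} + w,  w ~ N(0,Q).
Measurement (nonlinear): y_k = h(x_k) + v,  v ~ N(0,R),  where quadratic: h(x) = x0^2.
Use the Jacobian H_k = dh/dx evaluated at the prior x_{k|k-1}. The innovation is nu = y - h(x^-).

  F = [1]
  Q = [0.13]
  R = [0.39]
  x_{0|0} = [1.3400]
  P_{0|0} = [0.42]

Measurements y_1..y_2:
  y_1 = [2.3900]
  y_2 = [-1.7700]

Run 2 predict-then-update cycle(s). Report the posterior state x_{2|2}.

step 1: x^-=[1.3400]  P^-=[0.5500]  H_jac=[2.6800]  S=[4.3403]  K=[0.3396]  nu=[0.5944]  x^+=[1.5419]  P^+=[0.0494]
step 2: x^-=[1.5419]  P^-=[0.1794]  H_jac=[3.0837]  S=[2.0962]  K=[0.2639]  nu=[-4.1473]  x^+=[0.4472]  P^+=[0.0334]

x_post = [0.4472]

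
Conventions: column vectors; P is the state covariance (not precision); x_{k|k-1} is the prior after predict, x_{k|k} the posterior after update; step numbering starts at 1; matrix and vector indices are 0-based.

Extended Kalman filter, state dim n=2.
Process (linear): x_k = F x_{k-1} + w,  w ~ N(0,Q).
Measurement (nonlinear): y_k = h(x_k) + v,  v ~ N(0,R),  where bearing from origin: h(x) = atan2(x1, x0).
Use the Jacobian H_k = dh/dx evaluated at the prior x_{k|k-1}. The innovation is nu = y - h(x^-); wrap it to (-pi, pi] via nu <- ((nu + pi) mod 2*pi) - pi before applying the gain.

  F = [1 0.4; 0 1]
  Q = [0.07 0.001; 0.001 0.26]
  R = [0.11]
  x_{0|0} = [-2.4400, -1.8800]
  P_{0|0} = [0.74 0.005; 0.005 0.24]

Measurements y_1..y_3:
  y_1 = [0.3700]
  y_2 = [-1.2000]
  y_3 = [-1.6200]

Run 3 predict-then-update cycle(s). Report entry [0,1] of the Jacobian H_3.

H_jac[0,1] = -0.1188

step 1: x^-=[-3.1920, -1.8800]  P^-=[0.8524 0.1020; 0.1020 0.5000]  H_jac=[0.1370 -0.2326]  S=[0.1465]  K=[0.6349; -0.6982]  nu=[2.9793]  x^+=[-1.3003, -3.9603]  P^+=[0.7933 0.1670; 0.1670 0.4286]
step 2: x^-=[-2.8844, -3.9603]  P^-=[1.0655 0.3394; 0.3394 0.6886]  H_jac=[0.1650 -0.1202]  S=[0.1355]  K=[0.9964; -0.1974]  nu=[1.0003]  x^+=[-1.8877, -4.1577]  P^+=[0.9309 0.3660; 0.3660 0.6833]
step 3: x^-=[-3.5508, -4.1577]  P^-=[1.4031 0.6404; 0.6404 0.9433]  H_jac=[0.1391 -0.1188]  S=[0.1293]  K=[0.9210; -0.1777]  nu=[0.6576]  x^+=[-2.9451, -4.2746]  P^+=[1.2934 0.6615; 0.6615 0.9392]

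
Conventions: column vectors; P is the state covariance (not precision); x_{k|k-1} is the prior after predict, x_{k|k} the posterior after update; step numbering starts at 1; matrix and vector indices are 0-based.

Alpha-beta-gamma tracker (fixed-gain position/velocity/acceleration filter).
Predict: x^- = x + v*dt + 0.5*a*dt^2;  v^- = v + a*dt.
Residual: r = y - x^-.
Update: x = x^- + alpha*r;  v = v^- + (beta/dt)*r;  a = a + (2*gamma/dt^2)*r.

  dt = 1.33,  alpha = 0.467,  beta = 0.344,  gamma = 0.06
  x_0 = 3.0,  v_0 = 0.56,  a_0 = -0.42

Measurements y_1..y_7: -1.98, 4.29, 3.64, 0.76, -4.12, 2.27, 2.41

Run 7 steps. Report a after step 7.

step 1: x_pred=3.3733  r=-5.3533  x^+=0.8733  v^+=-1.3832  a^+=-0.7832
step 2: x_pred=-1.6590  r=5.9490  x^+=1.1192  v^+=-0.8861  a^+=-0.3796
step 3: x_pred=-0.3951  r=4.0351  x^+=1.4893  v^+=-0.3473  a^+=-0.1059
step 4: x_pred=0.9337  r=-0.1737  x^+=0.8526  v^+=-0.5330  a^+=-0.1176
step 5: x_pred=0.0396  r=-4.1596  x^+=-1.9029  v^+=-1.7654  a^+=-0.3998
step 6: x_pred=-4.6045  r=6.8745  x^+=-1.3941  v^+=-0.5191  a^+=0.0665
step 7: x_pred=-2.0256  r=4.4356  x^+=0.0458  v^+=0.7167  a^+=0.3674

a_post = 0.3674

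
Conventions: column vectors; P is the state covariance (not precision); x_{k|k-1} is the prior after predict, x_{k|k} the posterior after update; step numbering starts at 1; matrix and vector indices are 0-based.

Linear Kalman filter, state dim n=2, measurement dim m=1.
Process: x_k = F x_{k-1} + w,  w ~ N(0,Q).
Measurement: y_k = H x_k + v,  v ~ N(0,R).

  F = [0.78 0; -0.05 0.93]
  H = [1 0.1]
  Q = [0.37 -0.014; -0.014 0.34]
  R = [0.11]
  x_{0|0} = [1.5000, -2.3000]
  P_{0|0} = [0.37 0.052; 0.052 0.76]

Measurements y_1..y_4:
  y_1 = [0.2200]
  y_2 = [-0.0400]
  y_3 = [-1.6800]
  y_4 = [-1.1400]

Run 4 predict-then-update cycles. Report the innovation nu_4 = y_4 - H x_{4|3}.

innov = [-0.0686]

step 1: x^-=[1.1700, -2.2140]  P^-=[0.5951 0.0093; 0.0093 0.9934]  S=[0.7169]  K=[0.8314; 0.1515]  nu=[-0.7286]  x^+=[0.5642, -2.3244]  P^+=[0.0996 -0.0810; -0.0810 0.9770]
step 2: x^-=[0.4401, -2.1899]  P^-=[0.4306 -0.0767; -0.0767 1.1928]  S=[0.5372]  K=[0.7873; 0.0793]  nu=[-0.2611]  x^+=[0.2345, -2.2106]  P^+=[0.0976 -0.1102; -0.1102 1.1894]
step 3: x^-=[0.1829, -2.0676]  P^-=[0.4294 -0.0978; -0.0978 1.3792]  S=[0.5336]  K=[0.7863; 0.0753]  nu=[-1.6562]  x^+=[-1.1194, -2.1923]  P^+=[0.0994 -0.1293; -0.1293 1.3762]
step 4: x^-=[-0.8731, -1.9828]  P^-=[0.4305 -0.1117; -0.1117 1.5425]  S=[0.5336]  K=[0.7859; 0.0798]  nu=[-0.0686]  x^+=[-0.9270, -1.9883]  P^+=[0.1010 -0.1451; -0.1451 1.5391]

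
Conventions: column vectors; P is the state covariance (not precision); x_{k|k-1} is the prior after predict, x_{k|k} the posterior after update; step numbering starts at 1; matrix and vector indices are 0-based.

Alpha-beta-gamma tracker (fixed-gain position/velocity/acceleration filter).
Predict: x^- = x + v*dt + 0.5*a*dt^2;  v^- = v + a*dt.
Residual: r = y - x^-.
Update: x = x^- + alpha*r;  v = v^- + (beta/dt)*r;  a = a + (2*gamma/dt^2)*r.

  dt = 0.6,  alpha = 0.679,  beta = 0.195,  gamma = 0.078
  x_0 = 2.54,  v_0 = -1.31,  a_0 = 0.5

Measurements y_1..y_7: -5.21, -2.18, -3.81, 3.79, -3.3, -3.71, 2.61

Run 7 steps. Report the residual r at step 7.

step 1: x_pred=1.8440  r=-7.0540  x^+=-2.9457  v^+=-3.3026  a^+=-2.5567
step 2: x_pred=-5.3874  r=3.2074  x^+=-3.2096  v^+=-3.7942  a^+=-1.1669
step 3: x_pred=-5.6961  r=1.8861  x^+=-4.4154  v^+=-3.8813  a^+=-0.3495
step 4: x_pred=-6.8071  r=10.5971  x^+=0.3883  v^+=-0.6470  a^+=4.2426
step 5: x_pred=0.7638  r=-4.0638  x^+=-1.9955  v^+=0.5778  a^+=2.4816
step 6: x_pred=-1.2021  r=-2.5079  x^+=-2.9050  v^+=1.2517  a^+=1.3948
step 7: x_pred=-1.9029  r=4.5129  x^+=1.1614  v^+=3.5553  a^+=3.3504

resid = 4.5129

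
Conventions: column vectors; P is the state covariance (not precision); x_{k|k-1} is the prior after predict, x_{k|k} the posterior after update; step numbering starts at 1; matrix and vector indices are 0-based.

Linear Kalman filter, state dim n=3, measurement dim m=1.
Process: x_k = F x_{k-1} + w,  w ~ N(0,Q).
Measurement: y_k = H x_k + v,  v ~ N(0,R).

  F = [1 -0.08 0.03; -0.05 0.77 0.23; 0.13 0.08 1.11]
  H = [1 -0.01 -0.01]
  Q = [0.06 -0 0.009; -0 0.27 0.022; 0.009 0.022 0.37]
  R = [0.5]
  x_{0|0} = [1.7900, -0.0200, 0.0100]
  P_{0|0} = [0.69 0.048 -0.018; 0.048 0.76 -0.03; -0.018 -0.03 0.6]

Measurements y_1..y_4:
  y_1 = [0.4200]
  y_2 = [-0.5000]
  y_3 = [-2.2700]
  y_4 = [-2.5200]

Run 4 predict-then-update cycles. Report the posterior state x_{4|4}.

x_post = [-1.2653, 0.4150, -0.3776]

step 1: x^-=[1.7919, -0.1026, 0.2422]  P^-=[0.7468 -0.0443 0.0997; -0.0443 0.7402 0.1964; 0.0997 0.1964 1.1163]  S=[1.2459]  K=[0.5989; -0.0431; 0.0695]  nu=[-1.3705]  x^+=[0.9710, -0.0436, 0.1470]  P^+=[0.2998 -0.0121 0.0478; -0.0121 0.7379 0.2001; 0.0478 0.2001 1.1102]
step 2: x^-=[0.9789, -0.0483, 0.2859]  P^-=[0.3694 -0.0503 0.1154; -0.0503 0.8377 0.5213; 0.1154 0.5213 1.7968]  S=[0.8685]  K=[0.4246; -0.0736; 0.1062]  nu=[-1.4766]  x^+=[0.3520, 0.0603, 0.1291]  P^+=[0.2128 -0.0232 0.0762; -0.0232 0.8330 0.5281; 0.0762 0.5281 1.7870]
step 3: x^-=[0.3510, 0.0586, 0.1939]  P^-=[0.2855 -0.0477 0.1285; -0.0477 1.0460 0.9850; 0.1285 0.9850 2.6960]  S=[0.7845]  K=[0.3629; -0.0866; 0.1169]  nu=[-2.6185]  x^+=[-0.5993, 0.2854, -0.1122]  P^+=[0.1822 -0.0230 0.0952; -0.0230 1.0401 0.9930; 0.0952 0.9930 2.6853]
step 4: x^-=[-0.6255, 0.2239, -0.1797]  P^-=[0.2559 -0.0460 0.1341; -0.0460 1.3805 1.6328; 0.1341 1.6328 3.8917]  S=[0.7550]  K=[0.3378; -0.1009; 0.1045]  nu=[-1.8940]  x^+=[-1.2653, 0.4150, -0.3776]  P^+=[0.1698 -0.0203 0.1075; -0.0203 1.3728 1.6407; 0.1075 1.6407 3.8834]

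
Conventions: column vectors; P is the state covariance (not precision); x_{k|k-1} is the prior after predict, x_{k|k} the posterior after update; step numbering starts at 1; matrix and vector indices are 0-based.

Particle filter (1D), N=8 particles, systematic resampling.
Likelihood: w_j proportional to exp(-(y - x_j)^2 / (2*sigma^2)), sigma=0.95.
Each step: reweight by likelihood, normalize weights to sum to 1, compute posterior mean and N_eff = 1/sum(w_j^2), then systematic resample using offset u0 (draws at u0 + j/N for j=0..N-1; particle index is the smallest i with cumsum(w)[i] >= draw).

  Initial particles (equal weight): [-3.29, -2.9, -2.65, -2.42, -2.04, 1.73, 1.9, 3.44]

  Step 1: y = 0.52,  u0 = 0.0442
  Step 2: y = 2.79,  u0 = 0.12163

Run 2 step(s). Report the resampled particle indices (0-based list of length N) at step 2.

resampled_idx = [1, 2, 3, 4, 5, 6, 7, 7]

step 1: w=[0.0004, 0.0018, 0.0045, 0.0099, 0.0315, 0.5278, 0.4136, 0.0105]  mean=1.6284  Neff=2.2182  idx=[4, 5, 5, 5, 5, 6, 6, 6]
step 2: w=[0.0000, 0.1315, 0.1315, 0.1315, 0.1315, 0.1580, 0.1580, 0.1580]  mean=1.8106  Neff=6.9415  idx=[1, 2, 3, 4, 5, 6, 7, 7]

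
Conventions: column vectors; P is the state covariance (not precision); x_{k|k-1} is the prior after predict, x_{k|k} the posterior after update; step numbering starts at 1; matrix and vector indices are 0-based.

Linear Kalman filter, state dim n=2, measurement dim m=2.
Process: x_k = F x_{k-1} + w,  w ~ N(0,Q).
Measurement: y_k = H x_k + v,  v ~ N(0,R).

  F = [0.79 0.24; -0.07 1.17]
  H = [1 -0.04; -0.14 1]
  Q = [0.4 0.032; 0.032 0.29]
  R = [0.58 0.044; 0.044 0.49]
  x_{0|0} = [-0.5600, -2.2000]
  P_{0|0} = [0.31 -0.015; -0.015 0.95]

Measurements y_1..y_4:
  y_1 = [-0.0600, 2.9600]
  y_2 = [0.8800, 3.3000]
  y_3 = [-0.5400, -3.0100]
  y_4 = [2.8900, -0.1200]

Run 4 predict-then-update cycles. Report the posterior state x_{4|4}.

step 1: x^-=[-0.9704, -2.5348]  P^-=[0.6425 0.2680; 0.2680 1.5944]  S=[1.2036 0.1598; 0.1598 2.0220]  K=[0.5187 0.0471; 0.0682 0.7646]  nu=[0.8090, 5.3589]  x^+=[-0.2985, 1.6178]  P^+=[0.3064 0.0888; 0.0888 0.3901]
step 2: x^-=[0.1524, 1.9138]  P^-=[0.6474 0.2052; 0.2052 0.8109]  S=[1.2123 0.1272; 0.1272 1.2562]  K=[0.5233 0.0382; 0.0780 0.6148]  nu=[0.8041, 1.4076]  x^+=[0.6269, 2.8418]  P^+=[0.3086 0.0849; 0.0849 0.3166]
step 3: x^-=[1.1773, 3.2810]  P^-=[0.6430 0.1809; 0.1809 0.7110]  S=[1.2097 0.1075; 0.1075 1.1629]  K=[0.5229 0.0298; 0.0743 0.5827]  nu=[-1.5861, -6.1262]  x^+=[0.1652, -0.4066]  P^+=[0.3078 0.0807; 0.0807 0.3001]
step 4: x^-=[0.0329, -0.4873]  P^-=[0.6400 0.1725; 0.1725 0.6891]  S=[1.2073 0.1003; 0.1003 1.1433]  K=[0.5222 0.0267; 0.0723 0.5752]  nu=[2.8376, 0.3719]  x^+=[1.5246, -0.0683]  P^+=[0.3072 0.0791; 0.0791 0.2961]

x_post = [1.5246, -0.0683]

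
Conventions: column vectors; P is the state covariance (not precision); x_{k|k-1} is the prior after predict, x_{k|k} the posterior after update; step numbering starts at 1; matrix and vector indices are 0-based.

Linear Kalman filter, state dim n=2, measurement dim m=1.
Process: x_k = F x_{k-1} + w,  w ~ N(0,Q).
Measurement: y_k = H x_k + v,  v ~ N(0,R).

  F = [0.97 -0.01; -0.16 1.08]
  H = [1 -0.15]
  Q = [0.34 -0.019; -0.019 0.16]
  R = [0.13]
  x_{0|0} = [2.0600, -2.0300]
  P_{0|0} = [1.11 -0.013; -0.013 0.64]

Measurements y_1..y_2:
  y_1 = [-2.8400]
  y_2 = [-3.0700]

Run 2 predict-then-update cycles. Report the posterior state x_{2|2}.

step 1: x^-=[2.0185, -2.5220]  P^-=[1.3847 -0.2118; -0.2118 0.9394]  S=[1.5994]  K=[0.8856; -0.2205]  nu=[-5.2368]  x^+=[-2.6194, -1.3671]  P^+=[0.1302 0.1006; 0.1006 0.8616]
step 2: x^-=[-2.5272, -1.0573]  P^-=[0.4607 0.0570; 0.0570 1.1336]  S=[0.5991]  K=[0.7547; -0.1887]  nu=[-0.7014]  x^+=[-3.0565, -0.9250]  P^+=[0.1195 0.1423; 0.1423 1.1122]

x_post = [-3.0565, -0.9250]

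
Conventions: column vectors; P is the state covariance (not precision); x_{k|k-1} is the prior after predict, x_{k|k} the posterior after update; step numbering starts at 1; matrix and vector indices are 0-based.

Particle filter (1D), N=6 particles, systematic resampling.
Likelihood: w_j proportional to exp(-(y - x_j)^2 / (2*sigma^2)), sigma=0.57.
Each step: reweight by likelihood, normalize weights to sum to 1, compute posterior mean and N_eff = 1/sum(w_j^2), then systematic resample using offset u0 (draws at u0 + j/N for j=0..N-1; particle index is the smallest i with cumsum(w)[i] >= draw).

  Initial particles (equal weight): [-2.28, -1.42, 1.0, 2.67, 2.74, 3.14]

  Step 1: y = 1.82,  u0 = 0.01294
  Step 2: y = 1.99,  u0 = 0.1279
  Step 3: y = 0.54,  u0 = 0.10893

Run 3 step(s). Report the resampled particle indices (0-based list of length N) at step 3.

resampled_idx = [0, 0, 0, 1, 1, 1]

step 1: w=[0.0000, 0.0000, 0.3468, 0.3211, 0.2653, 0.0668]  mean=2.1408  Neff=3.3534  idx=[2, 2, 2, 3, 4, 4]
step 2: w=[0.1108, 0.1108, 0.1108, 0.2459, 0.2108, 0.2108]  mean=2.1442  Neff=5.3711  idx=[1, 2, 3, 4, 5, 5]
step 3: w=[0.4991, 0.4991, 0.0006, 0.0004, 0.0004, 0.0004]  mean=1.0032  Neff=2.0074  idx=[0, 0, 0, 1, 1, 1]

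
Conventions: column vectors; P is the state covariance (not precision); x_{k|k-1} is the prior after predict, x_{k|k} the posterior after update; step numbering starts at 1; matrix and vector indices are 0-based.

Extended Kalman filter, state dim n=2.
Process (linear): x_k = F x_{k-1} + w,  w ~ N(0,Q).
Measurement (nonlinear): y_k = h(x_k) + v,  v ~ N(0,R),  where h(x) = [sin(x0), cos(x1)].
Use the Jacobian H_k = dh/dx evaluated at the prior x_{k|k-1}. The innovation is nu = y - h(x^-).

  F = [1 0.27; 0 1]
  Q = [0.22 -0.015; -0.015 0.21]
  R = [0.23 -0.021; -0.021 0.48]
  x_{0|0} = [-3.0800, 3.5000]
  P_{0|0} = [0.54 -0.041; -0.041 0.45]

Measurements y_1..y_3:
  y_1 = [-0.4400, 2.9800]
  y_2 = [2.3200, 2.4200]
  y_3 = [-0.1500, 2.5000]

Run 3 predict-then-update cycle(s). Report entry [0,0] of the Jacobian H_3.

H_jac[0,0] = -0.9760

step 1: x^-=[-2.1350, 3.5000]  P^-=[0.7707 0.0655; 0.0655 0.6600]  H_jac=[-0.5347 0.0000; 0.0000 0.3508]  S=[0.4504 -0.0333; -0.0333 0.5612]  K=[-0.9160 -0.0134; -0.0475 0.4097]  nu=[0.4050, 3.9165]  x^+=[-2.5584, 5.0854]  P^+=[0.3935 0.0365; 0.0365 0.5635]
step 2: x^-=[-1.1854, 5.0854]  P^-=[0.6743 0.1737; 0.1737 0.7735]  H_jac=[0.3759 0.0000; 0.0000 0.9312]  S=[0.3253 0.0398; 0.0398 1.1508]  K=[0.7653 0.1141; 0.1246 0.6216]  nu=[3.2466, 2.0556]  x^+=[1.5337, 6.7679]  P^+=[0.4618 0.0415; 0.0415 0.3176]
step 3: x^-=[3.3610, 6.7679]  P^-=[0.7274 0.1123; 0.1123 0.5276]  H_jac=[-0.9760 0.0000; 0.0000 -0.4659]  S=[0.9230 0.0301; 0.0301 0.5945]  K=[-0.7676 -0.0492; -0.1054 -0.4081]  nu=[0.0677, 1.6152]  x^+=[3.2296, 6.1015]  P^+=[0.1798 0.0161; 0.0161 0.4157]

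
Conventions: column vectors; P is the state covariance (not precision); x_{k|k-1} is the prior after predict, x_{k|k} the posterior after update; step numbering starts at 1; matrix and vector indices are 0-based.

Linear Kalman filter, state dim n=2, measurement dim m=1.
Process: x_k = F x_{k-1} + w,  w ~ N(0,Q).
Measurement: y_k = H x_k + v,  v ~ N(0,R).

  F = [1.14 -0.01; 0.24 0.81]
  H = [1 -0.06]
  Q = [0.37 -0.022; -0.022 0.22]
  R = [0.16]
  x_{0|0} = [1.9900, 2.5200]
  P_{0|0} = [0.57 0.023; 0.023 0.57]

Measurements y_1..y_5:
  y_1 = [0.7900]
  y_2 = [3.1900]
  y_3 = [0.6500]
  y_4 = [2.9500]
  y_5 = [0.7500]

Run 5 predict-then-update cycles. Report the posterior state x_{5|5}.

step 1: x^-=[2.2434, 2.5188]  P^-=[1.1103 0.1505; 0.1505 0.6358]  S=[1.2545]  K=[0.8778; 0.0896]  nu=[-1.3023]  x^+=[1.1002, 2.4022]  P^+=[0.1436 0.0519; 0.0519 0.6257]
step 2: x^-=[1.2302, 2.2098]  P^-=[0.5555 0.0600; 0.0600 0.6590]  S=[0.7106]  K=[0.7766; 0.0288]  nu=[2.0924]  x^+=[2.8551, 2.2700]  P^+=[0.1269 0.0441; 0.0441 0.6584]
step 3: x^-=[3.2321, 2.5239]  P^-=[0.5340 0.0480; 0.0480 0.6764]  S=[0.6907]  K=[0.7690; 0.0107]  nu=[-2.4307]  x^+=[1.3630, 2.4978]  P^+=[0.1256 0.0423; 0.0423 0.6763]
step 4: x^-=[1.5288, 2.3503]  P^-=[0.5323 0.0458; 0.0458 0.6874]  S=[0.6893]  K=[0.7683; 0.0067]  nu=[1.5622]  x^+=[2.7290, 2.3607]  P^+=[0.1255 0.0423; 0.0423 0.6874]
step 5: x^-=[3.0875, 2.5672]  P^-=[0.5322 0.0457; 0.0457 0.6947]  S=[0.6892]  K=[0.7682; 0.0059]  nu=[-2.1834]  x^+=[1.4102, 2.5543]  P^+=[0.1255 0.0426; 0.0426 0.6946]

x_post = [1.4102, 2.5543]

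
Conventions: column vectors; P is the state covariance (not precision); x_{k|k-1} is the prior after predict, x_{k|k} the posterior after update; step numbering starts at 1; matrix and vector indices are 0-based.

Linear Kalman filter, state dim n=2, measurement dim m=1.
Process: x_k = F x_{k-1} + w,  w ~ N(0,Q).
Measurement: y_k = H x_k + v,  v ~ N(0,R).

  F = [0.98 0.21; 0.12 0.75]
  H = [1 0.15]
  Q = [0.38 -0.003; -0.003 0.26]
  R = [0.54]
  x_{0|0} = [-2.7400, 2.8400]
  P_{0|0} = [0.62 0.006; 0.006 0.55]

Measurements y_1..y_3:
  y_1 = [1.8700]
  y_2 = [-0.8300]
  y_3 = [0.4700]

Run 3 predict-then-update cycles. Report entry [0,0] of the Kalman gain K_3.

K[0,0] = 0.5572

step 1: x^-=[-2.0888, 1.8012]  P^-=[1.0022 0.1611; 0.1611 0.5794]  S=[1.6035]  K=[0.6400; 0.1547]  nu=[3.6886]  x^+=[0.2721, 2.3717]  P^+=[0.3453 0.0024; 0.0024 0.5410]
step 2: x^-=[0.7647, 1.8114]  P^-=[0.7364 0.1246; 0.1246 0.5697]  S=[1.3266]  K=[0.5692; 0.1583]  nu=[-1.8664]  x^+=[-0.2977, 1.5159]  P^+=[0.3066 0.0050; 0.0050 0.5365]
step 3: x^-=[0.0266, 1.1012]  P^-=[0.7002 0.1214; 0.1214 0.5671]  S=[1.2894]  K=[0.5572; 0.1601]  nu=[0.2782]  x^+=[0.1816, 1.1457]  P^+=[0.2999 0.0064; 0.0064 0.5340]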